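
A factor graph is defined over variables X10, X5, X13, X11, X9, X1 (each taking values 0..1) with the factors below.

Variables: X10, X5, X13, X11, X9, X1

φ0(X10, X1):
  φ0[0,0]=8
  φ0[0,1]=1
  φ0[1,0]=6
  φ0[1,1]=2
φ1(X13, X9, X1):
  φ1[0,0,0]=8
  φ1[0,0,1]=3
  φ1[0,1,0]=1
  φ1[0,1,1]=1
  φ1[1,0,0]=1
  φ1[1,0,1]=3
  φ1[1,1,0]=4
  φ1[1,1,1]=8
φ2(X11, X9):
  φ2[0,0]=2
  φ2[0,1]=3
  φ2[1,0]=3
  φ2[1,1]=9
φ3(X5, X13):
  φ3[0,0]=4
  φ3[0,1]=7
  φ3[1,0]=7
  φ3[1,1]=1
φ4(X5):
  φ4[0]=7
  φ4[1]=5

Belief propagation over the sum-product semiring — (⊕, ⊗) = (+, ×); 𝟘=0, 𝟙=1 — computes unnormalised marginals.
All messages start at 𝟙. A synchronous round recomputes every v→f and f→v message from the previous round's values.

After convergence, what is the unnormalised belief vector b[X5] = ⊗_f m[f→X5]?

init: all messages = 𝟙 over 2 values
r1 m[φ0→X10] = [9, 8]
r1 m[φ0→X1] = [14, 3]
r1 m[φ1→X13] = [13, 16]
r1 m[φ1→X9] = [15, 14]
r1 m[φ1→X1] = [14, 15]
r1 m[φ2→X11] = [5, 12]
r1 m[φ2→X9] = [5, 12]
r1 m[φ3→X5] = [11, 8]
r1 m[φ3→X13] = [11, 8]
r1 m[φ4→X5] = [7, 5]
r1 m[X10→φ0] = [1, 1]
r1 m[X5→φ3] = [1, 1]
r1 m[X5→φ4] = [1, 1]
r1 m[X13→φ1] = [1, 1]
r1 m[X13→φ3] = [1, 1]
r1 m[X11→φ2] = [1, 1]
r1 m[X9→φ1] = [1, 1]
r1 m[X9→φ2] = [1, 1]
r1 m[X1→φ0] = [1, 1]
r1 m[X1→φ1] = [1, 1]
r2 m[φ0→X10] = [9, 8]
r2 m[φ0→X1] = [14, 3]
r2 m[φ1→X13] = [13, 16]
r2 m[φ1→X9] = [15, 14]
r2 m[φ1→X1] = [14, 15]
r2 m[φ2→X11] = [5, 12]
r2 m[φ2→X9] = [5, 12]
r2 m[φ3→X5] = [11, 8]
r2 m[φ3→X13] = [11, 8]
r2 m[φ4→X5] = [7, 5]
r2 m[X10→φ0] = [1, 1]
r2 m[X5→φ3] = [7, 5]
r2 m[X5→φ4] = [11, 8]
r2 m[X13→φ1] = [11, 8]
r2 m[X13→φ3] = [13, 16]
r2 m[X11→φ2] = [1, 1]
r2 m[X9→φ1] = [5, 12]
r2 m[X9→φ2] = [15, 14]
r2 m[X1→φ0] = [14, 15]
r2 m[X1→φ1] = [14, 3]
r3 m[φ0→X10] = [127, 114]
r3 m[φ0→X1] = [14, 3]
r3 m[φ1→X13] = [809, 1075]
r3 m[φ1→X9] = [1515, 827]
r3 m[φ1→X1] = [996, 1185]
r3 m[φ2→X11] = [72, 171]
r3 m[φ2→X9] = [5, 12]
r3 m[φ3→X5] = [164, 107]
r3 m[φ3→X13] = [63, 54]
r3 m[φ4→X5] = [7, 5]
r3 m[X10→φ0] = [1, 1]
r3 m[X5→φ3] = [7, 5]
r3 m[X5→φ4] = [11, 8]
r3 m[X13→φ1] = [11, 8]
r3 m[X13→φ3] = [13, 16]
r3 m[X11→φ2] = [1, 1]
r3 m[X9→φ1] = [5, 12]
r3 m[X9→φ2] = [15, 14]
r3 m[X1→φ0] = [14, 15]
r3 m[X1→φ1] = [14, 3]
r4 m[φ0→X10] = [127, 114]
r4 m[φ0→X1] = [14, 3]
r4 m[φ1→X13] = [809, 1075]
r4 m[φ1→X9] = [1515, 827]
r4 m[φ1→X1] = [996, 1185]
r4 m[φ2→X11] = [72, 171]
r4 m[φ2→X9] = [5, 12]
r4 m[φ3→X5] = [164, 107]
r4 m[φ3→X13] = [63, 54]
r4 m[φ4→X5] = [7, 5]
r4 m[X10→φ0] = [1, 1]
r4 m[X5→φ3] = [7, 5]
r4 m[X5→φ4] = [164, 107]
r4 m[X13→φ1] = [63, 54]
r4 m[X13→φ3] = [809, 1075]
r4 m[X11→φ2] = [1, 1]
r4 m[X9→φ1] = [5, 12]
r4 m[X9→φ2] = [1515, 827]
r4 m[X1→φ0] = [996, 1185]
r4 m[X1→φ1] = [14, 3]
r5 m[φ0→X10] = [9153, 8346]
r5 m[φ0→X1] = [14, 3]
r5 m[φ1→X13] = [809, 1075]
r5 m[φ1→X9] = [8865, 5391]
r5 m[φ1→X1] = [6138, 7695]
r5 m[φ2→X11] = [5511, 11988]
r5 m[φ2→X9] = [5, 12]
r5 m[φ3→X5] = [10761, 6738]
r5 m[φ3→X13] = [63, 54]
r5 m[φ4→X5] = [7, 5]
r5 m[X10→φ0] = [1, 1]
r5 m[X5→φ3] = [7, 5]
r5 m[X5→φ4] = [164, 107]
r5 m[X13→φ1] = [63, 54]
r5 m[X13→φ3] = [809, 1075]
r5 m[X11→φ2] = [1, 1]
r5 m[X9→φ1] = [5, 12]
r5 m[X9→φ2] = [1515, 827]
r5 m[X1→φ0] = [996, 1185]
r5 m[X1→φ1] = [14, 3]
r6 m[φ0→X10] = [9153, 8346]
r6 m[φ0→X1] = [14, 3]
r6 m[φ1→X13] = [809, 1075]
r6 m[φ1→X9] = [8865, 5391]
r6 m[φ1→X1] = [6138, 7695]
r6 m[φ2→X11] = [5511, 11988]
r6 m[φ2→X9] = [5, 12]
r6 m[φ3→X5] = [10761, 6738]
r6 m[φ3→X13] = [63, 54]
r6 m[φ4→X5] = [7, 5]
r6 m[X10→φ0] = [1, 1]
r6 m[X5→φ3] = [7, 5]
r6 m[X5→φ4] = [10761, 6738]
r6 m[X13→φ1] = [63, 54]
r6 m[X13→φ3] = [809, 1075]
r6 m[X11→φ2] = [1, 1]
r6 m[X9→φ1] = [5, 12]
r6 m[X9→φ2] = [8865, 5391]
r6 m[X1→φ0] = [6138, 7695]
r6 m[X1→φ1] = [14, 3]
r7 m[φ0→X10] = [56799, 52218]
r7 m[φ0→X1] = [14, 3]
r7 m[φ1→X13] = [809, 1075]
r7 m[φ1→X9] = [8865, 5391]
r7 m[φ1→X1] = [6138, 7695]
r7 m[φ2→X11] = [33903, 75114]
r7 m[φ2→X9] = [5, 12]
r7 m[φ3→X5] = [10761, 6738]
r7 m[φ3→X13] = [63, 54]
r7 m[φ4→X5] = [7, 5]
r7 m[X10→φ0] = [1, 1]
r7 m[X5→φ3] = [7, 5]
r7 m[X5→φ4] = [10761, 6738]
r7 m[X13→φ1] = [63, 54]
r7 m[X13→φ3] = [809, 1075]
r7 m[X11→φ2] = [1, 1]
r7 m[X9→φ1] = [5, 12]
r7 m[X9→φ2] = [8865, 5391]
r7 m[X1→φ0] = [6138, 7695]
r7 m[X1→φ1] = [14, 3]
r8 m[φ0→X10] = [56799, 52218]
r8 m[φ0→X1] = [14, 3]
r8 m[φ1→X13] = [809, 1075]
r8 m[φ1→X9] = [8865, 5391]
r8 m[φ1→X1] = [6138, 7695]
r8 m[φ2→X11] = [33903, 75114]
r8 m[φ2→X9] = [5, 12]
r8 m[φ3→X5] = [10761, 6738]
r8 m[φ3→X13] = [63, 54]
r8 m[φ4→X5] = [7, 5]
r8 m[X10→φ0] = [1, 1]
r8 m[X5→φ3] = [7, 5]
r8 m[X5→φ4] = [10761, 6738]
r8 m[X13→φ1] = [63, 54]
r8 m[X13→φ3] = [809, 1075]
r8 m[X11→φ2] = [1, 1]
r8 m[X9→φ1] = [5, 12]
r8 m[X9→φ2] = [8865, 5391]
r8 m[X1→φ0] = [6138, 7695]
r8 m[X1→φ1] = [14, 3]
fixed point reached at round 8
b[X5] = ⊗ incoming = [75327, 33690]

b[X5] = [75327, 33690]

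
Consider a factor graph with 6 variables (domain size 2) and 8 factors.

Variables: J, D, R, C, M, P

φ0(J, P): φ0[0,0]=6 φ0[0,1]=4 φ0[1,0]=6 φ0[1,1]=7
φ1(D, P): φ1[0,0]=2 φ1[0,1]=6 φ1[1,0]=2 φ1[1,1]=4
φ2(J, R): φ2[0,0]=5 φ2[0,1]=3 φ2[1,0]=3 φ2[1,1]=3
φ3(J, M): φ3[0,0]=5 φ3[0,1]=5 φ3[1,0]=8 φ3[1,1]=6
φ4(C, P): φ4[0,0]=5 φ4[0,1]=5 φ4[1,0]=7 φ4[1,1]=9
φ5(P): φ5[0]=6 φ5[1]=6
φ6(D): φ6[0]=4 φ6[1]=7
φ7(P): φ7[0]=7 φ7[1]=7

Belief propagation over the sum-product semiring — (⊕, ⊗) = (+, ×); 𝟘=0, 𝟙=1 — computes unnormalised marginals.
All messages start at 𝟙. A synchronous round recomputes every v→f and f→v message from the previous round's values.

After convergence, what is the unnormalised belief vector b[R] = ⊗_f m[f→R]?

init: all messages = 𝟙 over 2 values
r1 m[φ0→J] = [10, 13]
r1 m[φ0→P] = [12, 11]
r1 m[φ1→D] = [8, 6]
r1 m[φ1→P] = [4, 10]
r1 m[φ2→J] = [8, 6]
r1 m[φ2→R] = [8, 6]
r1 m[φ3→J] = [10, 14]
r1 m[φ3→M] = [13, 11]
r1 m[φ4→C] = [10, 16]
r1 m[φ4→P] = [12, 14]
r1 m[φ5→P] = [6, 6]
r1 m[φ6→D] = [4, 7]
r1 m[φ7→P] = [7, 7]
r1 m[J→φ0] = [1, 1]
r1 m[J→φ2] = [1, 1]
r1 m[J→φ3] = [1, 1]
r1 m[D→φ1] = [1, 1]
r1 m[D→φ6] = [1, 1]
r1 m[R→φ2] = [1, 1]
r1 m[C→φ4] = [1, 1]
r1 m[M→φ3] = [1, 1]
r1 m[P→φ0] = [1, 1]
r1 m[P→φ1] = [1, 1]
r1 m[P→φ4] = [1, 1]
r1 m[P→φ5] = [1, 1]
r1 m[P→φ7] = [1, 1]
r2 m[φ0→J] = [10, 13]
r2 m[φ0→P] = [12, 11]
r2 m[φ1→D] = [8, 6]
r2 m[φ1→P] = [4, 10]
r2 m[φ2→J] = [8, 6]
r2 m[φ2→R] = [8, 6]
r2 m[φ3→J] = [10, 14]
r2 m[φ3→M] = [13, 11]
r2 m[φ4→C] = [10, 16]
r2 m[φ4→P] = [12, 14]
r2 m[φ5→P] = [6, 6]
r2 m[φ6→D] = [4, 7]
r2 m[φ7→P] = [7, 7]
r2 m[J→φ0] = [80, 84]
r2 m[J→φ2] = [100, 182]
r2 m[J→φ3] = [80, 78]
r2 m[D→φ1] = [4, 7]
r2 m[D→φ6] = [8, 6]
r2 m[R→φ2] = [1, 1]
r2 m[C→φ4] = [1, 1]
r2 m[M→φ3] = [1, 1]
r2 m[P→φ0] = [2016, 5880]
r2 m[P→φ1] = [6048, 6468]
r2 m[P→φ4] = [2016, 4620]
r2 m[P→φ5] = [4032, 10780]
r2 m[P→φ7] = [3456, 9240]
r3 m[φ0→J] = [35616, 53256]
r3 m[φ0→P] = [984, 908]
r3 m[φ1→D] = [50904, 37968]
r3 m[φ1→P] = [22, 52]
r3 m[φ2→J] = [8, 6]
r3 m[φ2→R] = [1046, 846]
r3 m[φ3→J] = [10, 14]
r3 m[φ3→M] = [1024, 868]
r3 m[φ4→C] = [33180, 55692]
r3 m[φ4→P] = [12, 14]
r3 m[φ5→P] = [6, 6]
r3 m[φ6→D] = [4, 7]
r3 m[φ7→P] = [7, 7]
r3 m[J→φ0] = [80, 84]
r3 m[J→φ2] = [100, 182]
r3 m[J→φ3] = [80, 78]
r3 m[D→φ1] = [4, 7]
r3 m[D→φ6] = [8, 6]
r3 m[R→φ2] = [1, 1]
r3 m[C→φ4] = [1, 1]
r3 m[M→φ3] = [1, 1]
r3 m[P→φ0] = [2016, 5880]
r3 m[P→φ1] = [6048, 6468]
r3 m[P→φ4] = [2016, 4620]
r3 m[P→φ5] = [4032, 10780]
r3 m[P→φ7] = [3456, 9240]
r4 m[φ0→J] = [35616, 53256]
r4 m[φ0→P] = [984, 908]
r4 m[φ1→D] = [50904, 37968]
r4 m[φ1→P] = [22, 52]
r4 m[φ2→J] = [8, 6]
r4 m[φ2→R] = [1046, 846]
r4 m[φ3→J] = [10, 14]
r4 m[φ3→M] = [1024, 868]
r4 m[φ4→C] = [33180, 55692]
r4 m[φ4→P] = [12, 14]
r4 m[φ5→P] = [6, 6]
r4 m[φ6→D] = [4, 7]
r4 m[φ7→P] = [7, 7]
r4 m[J→φ0] = [80, 84]
r4 m[J→φ2] = [356160, 745584]
r4 m[J→φ3] = [284928, 319536]
r4 m[D→φ1] = [4, 7]
r4 m[D→φ6] = [50904, 37968]
r4 m[R→φ2] = [1, 1]
r4 m[C→φ4] = [1, 1]
r4 m[M→φ3] = [1, 1]
r4 m[P→φ0] = [11088, 30576]
r4 m[P→φ1] = [495936, 533904]
r4 m[P→φ4] = [909216, 1983072]
r4 m[P→φ5] = [1818432, 4627168]
r4 m[P→φ7] = [1558656, 3966144]
r5 m[φ0→J] = [188832, 280560]
r5 m[φ0→P] = [984, 908]
r5 m[φ1→D] = [4195296, 3127488]
r5 m[φ1→P] = [22, 52]
r5 m[φ2→J] = [8, 6]
r5 m[φ2→R] = [4017552, 3305232]
r5 m[φ3→J] = [10, 14]
r5 m[φ3→M] = [3980928, 3341856]
r5 m[φ4→C] = [14461440, 24212160]
r5 m[φ4→P] = [12, 14]
r5 m[φ5→P] = [6, 6]
r5 m[φ6→D] = [4, 7]
r5 m[φ7→P] = [7, 7]
r5 m[J→φ0] = [80, 84]
r5 m[J→φ2] = [356160, 745584]
r5 m[J→φ3] = [284928, 319536]
r5 m[D→φ1] = [4, 7]
r5 m[D→φ6] = [50904, 37968]
r5 m[R→φ2] = [1, 1]
r5 m[C→φ4] = [1, 1]
r5 m[M→φ3] = [1, 1]
r5 m[P→φ0] = [11088, 30576]
r5 m[P→φ1] = [495936, 533904]
r5 m[P→φ4] = [909216, 1983072]
r5 m[P→φ5] = [1818432, 4627168]
r5 m[P→φ7] = [1558656, 3966144]
r6 m[φ0→J] = [188832, 280560]
r6 m[φ0→P] = [984, 908]
r6 m[φ1→D] = [4195296, 3127488]
r6 m[φ1→P] = [22, 52]
r6 m[φ2→J] = [8, 6]
r6 m[φ2→R] = [4017552, 3305232]
r6 m[φ3→J] = [10, 14]
r6 m[φ3→M] = [3980928, 3341856]
r6 m[φ4→C] = [14461440, 24212160]
r6 m[φ4→P] = [12, 14]
r6 m[φ5→P] = [6, 6]
r6 m[φ6→D] = [4, 7]
r6 m[φ7→P] = [7, 7]
r6 m[J→φ0] = [80, 84]
r6 m[J→φ2] = [1888320, 3927840]
r6 m[J→φ3] = [1510656, 1683360]
r6 m[D→φ1] = [4, 7]
r6 m[D→φ6] = [4195296, 3127488]
r6 m[R→φ2] = [1, 1]
r6 m[C→φ4] = [1, 1]
r6 m[M→φ3] = [1, 1]
r6 m[P→φ0] = [11088, 30576]
r6 m[P→φ1] = [495936, 533904]
r6 m[P→φ4] = [909216, 1983072]
r6 m[P→φ5] = [1818432, 4627168]
r6 m[P→φ7] = [1558656, 3966144]
r7 m[φ0→J] = [188832, 280560]
r7 m[φ0→P] = [984, 908]
r7 m[φ1→D] = [4195296, 3127488]
r7 m[φ1→P] = [22, 52]
r7 m[φ2→J] = [8, 6]
r7 m[φ2→R] = [21225120, 17448480]
r7 m[φ3→J] = [10, 14]
r7 m[φ3→M] = [21020160, 17653440]
r7 m[φ4→C] = [14461440, 24212160]
r7 m[φ4→P] = [12, 14]
r7 m[φ5→P] = [6, 6]
r7 m[φ6→D] = [4, 7]
r7 m[φ7→P] = [7, 7]
r7 m[J→φ0] = [80, 84]
r7 m[J→φ2] = [1888320, 3927840]
r7 m[J→φ3] = [1510656, 1683360]
r7 m[D→φ1] = [4, 7]
r7 m[D→φ6] = [4195296, 3127488]
r7 m[R→φ2] = [1, 1]
r7 m[C→φ4] = [1, 1]
r7 m[M→φ3] = [1, 1]
r7 m[P→φ0] = [11088, 30576]
r7 m[P→φ1] = [495936, 533904]
r7 m[P→φ4] = [909216, 1983072]
r7 m[P→φ5] = [1818432, 4627168]
r7 m[P→φ7] = [1558656, 3966144]
r8 m[φ0→J] = [188832, 280560]
r8 m[φ0→P] = [984, 908]
r8 m[φ1→D] = [4195296, 3127488]
r8 m[φ1→P] = [22, 52]
r8 m[φ2→J] = [8, 6]
r8 m[φ2→R] = [21225120, 17448480]
r8 m[φ3→J] = [10, 14]
r8 m[φ3→M] = [21020160, 17653440]
r8 m[φ4→C] = [14461440, 24212160]
r8 m[φ4→P] = [12, 14]
r8 m[φ5→P] = [6, 6]
r8 m[φ6→D] = [4, 7]
r8 m[φ7→P] = [7, 7]
r8 m[J→φ0] = [80, 84]
r8 m[J→φ2] = [1888320, 3927840]
r8 m[J→φ3] = [1510656, 1683360]
r8 m[D→φ1] = [4, 7]
r8 m[D→φ6] = [4195296, 3127488]
r8 m[R→φ2] = [1, 1]
r8 m[C→φ4] = [1, 1]
r8 m[M→φ3] = [1, 1]
r8 m[P→φ0] = [11088, 30576]
r8 m[P→φ1] = [495936, 533904]
r8 m[P→φ4] = [909216, 1983072]
r8 m[P→φ5] = [1818432, 4627168]
r8 m[P→φ7] = [1558656, 3966144]
fixed point reached at round 8
b[R] = ⊗ incoming = [21225120, 17448480]

b[R] = [21225120, 17448480]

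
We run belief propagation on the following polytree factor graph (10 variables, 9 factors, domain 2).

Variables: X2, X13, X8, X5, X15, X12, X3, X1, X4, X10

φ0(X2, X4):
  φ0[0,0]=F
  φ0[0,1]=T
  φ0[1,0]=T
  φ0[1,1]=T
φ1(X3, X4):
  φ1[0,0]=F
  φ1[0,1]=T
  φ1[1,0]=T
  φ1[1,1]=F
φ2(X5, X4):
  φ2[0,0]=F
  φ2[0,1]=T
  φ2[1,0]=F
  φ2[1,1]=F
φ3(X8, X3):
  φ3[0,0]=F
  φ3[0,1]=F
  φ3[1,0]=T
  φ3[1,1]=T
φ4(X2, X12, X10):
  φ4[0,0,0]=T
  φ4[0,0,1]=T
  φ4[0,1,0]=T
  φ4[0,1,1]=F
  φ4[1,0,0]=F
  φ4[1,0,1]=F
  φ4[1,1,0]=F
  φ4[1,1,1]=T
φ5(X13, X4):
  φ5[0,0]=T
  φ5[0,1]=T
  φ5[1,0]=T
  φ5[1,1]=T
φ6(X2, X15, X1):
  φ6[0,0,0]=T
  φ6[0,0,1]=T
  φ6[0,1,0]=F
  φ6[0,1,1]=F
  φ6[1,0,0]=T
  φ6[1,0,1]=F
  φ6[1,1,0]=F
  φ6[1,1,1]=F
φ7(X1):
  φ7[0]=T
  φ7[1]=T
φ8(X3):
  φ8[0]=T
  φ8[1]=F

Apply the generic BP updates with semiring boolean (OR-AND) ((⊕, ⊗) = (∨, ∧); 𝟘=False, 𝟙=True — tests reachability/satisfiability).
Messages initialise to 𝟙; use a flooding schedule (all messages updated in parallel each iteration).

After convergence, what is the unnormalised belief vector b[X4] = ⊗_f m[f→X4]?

init: all messages = 𝟙 over 2 values
r1 m[φ0→X2] = [T, T]
r1 m[φ0→X4] = [T, T]
r1 m[φ1→X3] = [T, T]
r1 m[φ1→X4] = [T, T]
r1 m[φ2→X5] = [T, F]
r1 m[φ2→X4] = [F, T]
r1 m[φ3→X8] = [F, T]
r1 m[φ3→X3] = [T, T]
r1 m[φ4→X2] = [T, T]
r1 m[φ4→X12] = [T, T]
r1 m[φ4→X10] = [T, T]
r1 m[φ5→X13] = [T, T]
r1 m[φ5→X4] = [T, T]
r1 m[φ6→X2] = [T, T]
r1 m[φ6→X15] = [T, F]
r1 m[φ6→X1] = [T, T]
r1 m[φ7→X1] = [T, T]
r1 m[φ8→X3] = [T, F]
r1 m[X2→φ0] = [T, T]
r1 m[X2→φ4] = [T, T]
r1 m[X2→φ6] = [T, T]
r1 m[X13→φ5] = [T, T]
r1 m[X8→φ3] = [T, T]
r1 m[X5→φ2] = [T, T]
r1 m[X15→φ6] = [T, T]
r1 m[X12→φ4] = [T, T]
r1 m[X3→φ1] = [T, T]
r1 m[X3→φ3] = [T, T]
r1 m[X3→φ8] = [T, T]
r1 m[X1→φ6] = [T, T]
r1 m[X1→φ7] = [T, T]
r1 m[X4→φ0] = [T, T]
r1 m[X4→φ1] = [T, T]
r1 m[X4→φ2] = [T, T]
r1 m[X4→φ5] = [T, T]
r1 m[X10→φ4] = [T, T]
r2 m[φ0→X2] = [T, T]
r2 m[φ0→X4] = [T, T]
r2 m[φ1→X3] = [T, T]
r2 m[φ1→X4] = [T, T]
r2 m[φ2→X5] = [T, F]
r2 m[φ2→X4] = [F, T]
r2 m[φ3→X8] = [F, T]
r2 m[φ3→X3] = [T, T]
r2 m[φ4→X2] = [T, T]
r2 m[φ4→X12] = [T, T]
r2 m[φ4→X10] = [T, T]
r2 m[φ5→X13] = [T, T]
r2 m[φ5→X4] = [T, T]
r2 m[φ6→X2] = [T, T]
r2 m[φ6→X15] = [T, F]
r2 m[φ6→X1] = [T, T]
r2 m[φ7→X1] = [T, T]
r2 m[φ8→X3] = [T, F]
r2 m[X2→φ0] = [T, T]
r2 m[X2→φ4] = [T, T]
r2 m[X2→φ6] = [T, T]
r2 m[X13→φ5] = [T, T]
r2 m[X8→φ3] = [T, T]
r2 m[X5→φ2] = [T, T]
r2 m[X15→φ6] = [T, T]
r2 m[X12→φ4] = [T, T]
r2 m[X3→φ1] = [T, F]
r2 m[X3→φ3] = [T, F]
r2 m[X3→φ8] = [T, T]
r2 m[X1→φ6] = [T, T]
r2 m[X1→φ7] = [T, T]
r2 m[X4→φ0] = [F, T]
r2 m[X4→φ1] = [F, T]
r2 m[X4→φ2] = [T, T]
r2 m[X4→φ5] = [F, T]
r2 m[X10→φ4] = [T, T]
r3 m[φ0→X2] = [T, T]
r3 m[φ0→X4] = [T, T]
r3 m[φ1→X3] = [T, F]
r3 m[φ1→X4] = [F, T]
r3 m[φ2→X5] = [T, F]
r3 m[φ2→X4] = [F, T]
r3 m[φ3→X8] = [F, T]
r3 m[φ3→X3] = [T, T]
r3 m[φ4→X2] = [T, T]
r3 m[φ4→X12] = [T, T]
r3 m[φ4→X10] = [T, T]
r3 m[φ5→X13] = [T, T]
r3 m[φ5→X4] = [T, T]
r3 m[φ6→X2] = [T, T]
r3 m[φ6→X15] = [T, F]
r3 m[φ6→X1] = [T, T]
r3 m[φ7→X1] = [T, T]
r3 m[φ8→X3] = [T, F]
r3 m[X2→φ0] = [T, T]
r3 m[X2→φ4] = [T, T]
r3 m[X2→φ6] = [T, T]
r3 m[X13→φ5] = [T, T]
r3 m[X8→φ3] = [T, T]
r3 m[X5→φ2] = [T, T]
r3 m[X15→φ6] = [T, T]
r3 m[X12→φ4] = [T, T]
r3 m[X3→φ1] = [T, F]
r3 m[X3→φ3] = [T, F]
r3 m[X3→φ8] = [T, T]
r3 m[X1→φ6] = [T, T]
r3 m[X1→φ7] = [T, T]
r3 m[X4→φ0] = [F, T]
r3 m[X4→φ1] = [F, T]
r3 m[X4→φ2] = [T, T]
r3 m[X4→φ5] = [F, T]
r3 m[X10→φ4] = [T, T]
r4 m[φ0→X2] = [T, T]
r4 m[φ0→X4] = [T, T]
r4 m[φ1→X3] = [T, F]
r4 m[φ1→X4] = [F, T]
r4 m[φ2→X5] = [T, F]
r4 m[φ2→X4] = [F, T]
r4 m[φ3→X8] = [F, T]
r4 m[φ3→X3] = [T, T]
r4 m[φ4→X2] = [T, T]
r4 m[φ4→X12] = [T, T]
r4 m[φ4→X10] = [T, T]
r4 m[φ5→X13] = [T, T]
r4 m[φ5→X4] = [T, T]
r4 m[φ6→X2] = [T, T]
r4 m[φ6→X15] = [T, F]
r4 m[φ6→X1] = [T, T]
r4 m[φ7→X1] = [T, T]
r4 m[φ8→X3] = [T, F]
r4 m[X2→φ0] = [T, T]
r4 m[X2→φ4] = [T, T]
r4 m[X2→φ6] = [T, T]
r4 m[X13→φ5] = [T, T]
r4 m[X8→φ3] = [T, T]
r4 m[X5→φ2] = [T, T]
r4 m[X15→φ6] = [T, T]
r4 m[X12→φ4] = [T, T]
r4 m[X3→φ1] = [T, F]
r4 m[X3→φ3] = [T, F]
r4 m[X3→φ8] = [T, F]
r4 m[X1→φ6] = [T, T]
r4 m[X1→φ7] = [T, T]
r4 m[X4→φ0] = [F, T]
r4 m[X4→φ1] = [F, T]
r4 m[X4→φ2] = [F, T]
r4 m[X4→φ5] = [F, T]
r4 m[X10→φ4] = [T, T]
r5 m[φ0→X2] = [T, T]
r5 m[φ0→X4] = [T, T]
r5 m[φ1→X3] = [T, F]
r5 m[φ1→X4] = [F, T]
r5 m[φ2→X5] = [T, F]
r5 m[φ2→X4] = [F, T]
r5 m[φ3→X8] = [F, T]
r5 m[φ3→X3] = [T, T]
r5 m[φ4→X2] = [T, T]
r5 m[φ4→X12] = [T, T]
r5 m[φ4→X10] = [T, T]
r5 m[φ5→X13] = [T, T]
r5 m[φ5→X4] = [T, T]
r5 m[φ6→X2] = [T, T]
r5 m[φ6→X15] = [T, F]
r5 m[φ6→X1] = [T, T]
r5 m[φ7→X1] = [T, T]
r5 m[φ8→X3] = [T, F]
r5 m[X2→φ0] = [T, T]
r5 m[X2→φ4] = [T, T]
r5 m[X2→φ6] = [T, T]
r5 m[X13→φ5] = [T, T]
r5 m[X8→φ3] = [T, T]
r5 m[X5→φ2] = [T, T]
r5 m[X15→φ6] = [T, T]
r5 m[X12→φ4] = [T, T]
r5 m[X3→φ1] = [T, F]
r5 m[X3→φ3] = [T, F]
r5 m[X3→φ8] = [T, F]
r5 m[X1→φ6] = [T, T]
r5 m[X1→φ7] = [T, T]
r5 m[X4→φ0] = [F, T]
r5 m[X4→φ1] = [F, T]
r5 m[X4→φ2] = [F, T]
r5 m[X4→φ5] = [F, T]
r5 m[X10→φ4] = [T, T]
fixed point reached at round 5
b[X4] = ⊗ incoming = [F, T]

b[X4] = [F, T]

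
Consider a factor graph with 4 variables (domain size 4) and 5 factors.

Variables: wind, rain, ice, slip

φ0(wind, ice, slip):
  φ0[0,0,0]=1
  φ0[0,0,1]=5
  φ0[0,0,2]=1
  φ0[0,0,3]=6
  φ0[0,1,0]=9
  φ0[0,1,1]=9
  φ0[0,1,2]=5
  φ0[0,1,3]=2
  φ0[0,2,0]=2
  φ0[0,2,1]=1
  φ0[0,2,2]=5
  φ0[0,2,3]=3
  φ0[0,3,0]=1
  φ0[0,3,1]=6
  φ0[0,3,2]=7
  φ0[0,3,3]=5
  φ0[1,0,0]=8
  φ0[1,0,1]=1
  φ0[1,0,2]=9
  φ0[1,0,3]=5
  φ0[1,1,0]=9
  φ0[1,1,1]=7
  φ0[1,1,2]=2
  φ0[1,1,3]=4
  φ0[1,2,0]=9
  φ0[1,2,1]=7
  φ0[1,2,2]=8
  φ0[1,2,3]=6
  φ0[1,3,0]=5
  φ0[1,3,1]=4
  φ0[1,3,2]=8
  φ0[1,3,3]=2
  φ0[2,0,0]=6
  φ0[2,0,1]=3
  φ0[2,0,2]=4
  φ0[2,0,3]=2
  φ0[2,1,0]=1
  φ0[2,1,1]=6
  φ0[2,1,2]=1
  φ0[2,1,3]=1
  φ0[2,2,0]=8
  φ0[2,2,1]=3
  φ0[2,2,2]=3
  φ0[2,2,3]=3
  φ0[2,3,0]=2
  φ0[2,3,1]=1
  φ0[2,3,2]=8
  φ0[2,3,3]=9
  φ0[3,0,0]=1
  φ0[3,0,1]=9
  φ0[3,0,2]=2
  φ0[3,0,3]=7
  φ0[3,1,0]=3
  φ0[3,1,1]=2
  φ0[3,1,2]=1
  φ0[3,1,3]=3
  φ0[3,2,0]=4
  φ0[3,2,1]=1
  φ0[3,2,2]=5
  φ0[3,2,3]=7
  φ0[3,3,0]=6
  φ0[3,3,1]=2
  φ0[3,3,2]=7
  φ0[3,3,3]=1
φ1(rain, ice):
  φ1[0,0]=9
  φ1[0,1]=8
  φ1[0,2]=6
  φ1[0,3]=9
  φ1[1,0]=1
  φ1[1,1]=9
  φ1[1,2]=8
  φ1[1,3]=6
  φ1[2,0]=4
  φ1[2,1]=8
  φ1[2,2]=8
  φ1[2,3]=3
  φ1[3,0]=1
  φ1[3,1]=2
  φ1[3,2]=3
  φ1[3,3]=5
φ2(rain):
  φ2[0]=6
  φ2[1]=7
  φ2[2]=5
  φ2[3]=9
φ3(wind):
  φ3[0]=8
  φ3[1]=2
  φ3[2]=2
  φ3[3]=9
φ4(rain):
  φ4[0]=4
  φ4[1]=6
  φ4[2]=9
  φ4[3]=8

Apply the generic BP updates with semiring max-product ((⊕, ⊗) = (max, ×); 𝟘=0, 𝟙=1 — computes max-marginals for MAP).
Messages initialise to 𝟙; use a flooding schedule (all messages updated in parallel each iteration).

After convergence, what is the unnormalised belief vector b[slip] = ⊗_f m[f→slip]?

b[slip] = [27216, 27216, 22680, 22680]

init: all messages = 𝟙 over 4 values
r1 m[φ0→wind] = [9, 9, 9, 9]
r1 m[φ0→ice] = [9, 9, 9, 9]
r1 m[φ0→slip] = [9, 9, 9, 9]
r1 m[φ1→rain] = [9, 9, 8, 5]
r1 m[φ1→ice] = [9, 9, 8, 9]
r1 m[φ2→rain] = [6, 7, 5, 9]
r1 m[φ3→wind] = [8, 2, 2, 9]
r1 m[φ4→rain] = [4, 6, 9, 8]
r1 m[wind→φ0] = [1, 1, 1, 1]
r1 m[wind→φ3] = [1, 1, 1, 1]
r1 m[rain→φ1] = [1, 1, 1, 1]
r1 m[rain→φ2] = [1, 1, 1, 1]
r1 m[rain→φ4] = [1, 1, 1, 1]
r1 m[ice→φ0] = [1, 1, 1, 1]
r1 m[ice→φ1] = [1, 1, 1, 1]
r1 m[slip→φ0] = [1, 1, 1, 1]
r2 m[φ0→wind] = [9, 9, 9, 9]
r2 m[φ0→ice] = [9, 9, 9, 9]
r2 m[φ0→slip] = [9, 9, 9, 9]
r2 m[φ1→rain] = [9, 9, 8, 5]
r2 m[φ1→ice] = [9, 9, 8, 9]
r2 m[φ2→rain] = [6, 7, 5, 9]
r2 m[φ3→wind] = [8, 2, 2, 9]
r2 m[φ4→rain] = [4, 6, 9, 8]
r2 m[wind→φ0] = [8, 2, 2, 9]
r2 m[wind→φ3] = [9, 9, 9, 9]
r2 m[rain→φ1] = [24, 42, 45, 72]
r2 m[rain→φ2] = [36, 54, 72, 40]
r2 m[rain→φ4] = [54, 63, 40, 45]
r2 m[ice→φ0] = [9, 9, 8, 9]
r2 m[ice→φ1] = [9, 9, 9, 9]
r2 m[slip→φ0] = [1, 1, 1, 1]
r3 m[φ0→wind] = [81, 81, 81, 81]
r3 m[φ0→ice] = [81, 72, 63, 63]
r3 m[φ0→slip] = [648, 729, 567, 567]
r3 m[φ1→rain] = [81, 81, 72, 45]
r3 m[φ1→ice] = [216, 378, 360, 360]
r3 m[φ2→rain] = [6, 7, 5, 9]
r3 m[φ3→wind] = [8, 2, 2, 9]
r3 m[φ4→rain] = [4, 6, 9, 8]
r3 m[wind→φ0] = [8, 2, 2, 9]
r3 m[wind→φ3] = [9, 9, 9, 9]
r3 m[rain→φ1] = [24, 42, 45, 72]
r3 m[rain→φ2] = [36, 54, 72, 40]
r3 m[rain→φ4] = [54, 63, 40, 45]
r3 m[ice→φ0] = [9, 9, 8, 9]
r3 m[ice→φ1] = [9, 9, 9, 9]
r3 m[slip→φ0] = [1, 1, 1, 1]
r4 m[φ0→wind] = [81, 81, 81, 81]
r4 m[φ0→ice] = [81, 72, 63, 63]
r4 m[φ0→slip] = [648, 729, 567, 567]
r4 m[φ1→rain] = [81, 81, 72, 45]
r4 m[φ1→ice] = [216, 378, 360, 360]
r4 m[φ2→rain] = [6, 7, 5, 9]
r4 m[φ3→wind] = [8, 2, 2, 9]
r4 m[φ4→rain] = [4, 6, 9, 8]
r4 m[wind→φ0] = [8, 2, 2, 9]
r4 m[wind→φ3] = [81, 81, 81, 81]
r4 m[rain→φ1] = [24, 42, 45, 72]
r4 m[rain→φ2] = [324, 486, 648, 360]
r4 m[rain→φ4] = [486, 567, 360, 405]
r4 m[ice→φ0] = [216, 378, 360, 360]
r4 m[ice→φ1] = [81, 72, 63, 63]
r4 m[slip→φ0] = [1, 1, 1, 1]
r5 m[φ0→wind] = [3402, 3402, 3240, 2520]
r5 m[φ0→ice] = [81, 72, 63, 63]
r5 m[φ0→slip] = [27216, 27216, 22680, 22680]
r5 m[φ1→rain] = [729, 648, 576, 315]
r5 m[φ1→ice] = [216, 378, 360, 360]
r5 m[φ2→rain] = [6, 7, 5, 9]
r5 m[φ3→wind] = [8, 2, 2, 9]
r5 m[φ4→rain] = [4, 6, 9, 8]
r5 m[wind→φ0] = [8, 2, 2, 9]
r5 m[wind→φ3] = [81, 81, 81, 81]
r5 m[rain→φ1] = [24, 42, 45, 72]
r5 m[rain→φ2] = [324, 486, 648, 360]
r5 m[rain→φ4] = [486, 567, 360, 405]
r5 m[ice→φ0] = [216, 378, 360, 360]
r5 m[ice→φ1] = [81, 72, 63, 63]
r5 m[slip→φ0] = [1, 1, 1, 1]
r6 m[φ0→wind] = [3402, 3402, 3240, 2520]
r6 m[φ0→ice] = [81, 72, 63, 63]
r6 m[φ0→slip] = [27216, 27216, 22680, 22680]
r6 m[φ1→rain] = [729, 648, 576, 315]
r6 m[φ1→ice] = [216, 378, 360, 360]
r6 m[φ2→rain] = [6, 7, 5, 9]
r6 m[φ3→wind] = [8, 2, 2, 9]
r6 m[φ4→rain] = [4, 6, 9, 8]
r6 m[wind→φ0] = [8, 2, 2, 9]
r6 m[wind→φ3] = [3402, 3402, 3240, 2520]
r6 m[rain→φ1] = [24, 42, 45, 72]
r6 m[rain→φ2] = [2916, 3888, 5184, 2520]
r6 m[rain→φ4] = [4374, 4536, 2880, 2835]
r6 m[ice→φ0] = [216, 378, 360, 360]
r6 m[ice→φ1] = [81, 72, 63, 63]
r6 m[slip→φ0] = [1, 1, 1, 1]
r7 m[φ0→wind] = [3402, 3402, 3240, 2520]
r7 m[φ0→ice] = [81, 72, 63, 63]
r7 m[φ0→slip] = [27216, 27216, 22680, 22680]
r7 m[φ1→rain] = [729, 648, 576, 315]
r7 m[φ1→ice] = [216, 378, 360, 360]
r7 m[φ2→rain] = [6, 7, 5, 9]
r7 m[φ3→wind] = [8, 2, 2, 9]
r7 m[φ4→rain] = [4, 6, 9, 8]
r7 m[wind→φ0] = [8, 2, 2, 9]
r7 m[wind→φ3] = [3402, 3402, 3240, 2520]
r7 m[rain→φ1] = [24, 42, 45, 72]
r7 m[rain→φ2] = [2916, 3888, 5184, 2520]
r7 m[rain→φ4] = [4374, 4536, 2880, 2835]
r7 m[ice→φ0] = [216, 378, 360, 360]
r7 m[ice→φ1] = [81, 72, 63, 63]
r7 m[slip→φ0] = [1, 1, 1, 1]
fixed point reached at round 7
b[slip] = ⊗ incoming = [27216, 27216, 22680, 22680]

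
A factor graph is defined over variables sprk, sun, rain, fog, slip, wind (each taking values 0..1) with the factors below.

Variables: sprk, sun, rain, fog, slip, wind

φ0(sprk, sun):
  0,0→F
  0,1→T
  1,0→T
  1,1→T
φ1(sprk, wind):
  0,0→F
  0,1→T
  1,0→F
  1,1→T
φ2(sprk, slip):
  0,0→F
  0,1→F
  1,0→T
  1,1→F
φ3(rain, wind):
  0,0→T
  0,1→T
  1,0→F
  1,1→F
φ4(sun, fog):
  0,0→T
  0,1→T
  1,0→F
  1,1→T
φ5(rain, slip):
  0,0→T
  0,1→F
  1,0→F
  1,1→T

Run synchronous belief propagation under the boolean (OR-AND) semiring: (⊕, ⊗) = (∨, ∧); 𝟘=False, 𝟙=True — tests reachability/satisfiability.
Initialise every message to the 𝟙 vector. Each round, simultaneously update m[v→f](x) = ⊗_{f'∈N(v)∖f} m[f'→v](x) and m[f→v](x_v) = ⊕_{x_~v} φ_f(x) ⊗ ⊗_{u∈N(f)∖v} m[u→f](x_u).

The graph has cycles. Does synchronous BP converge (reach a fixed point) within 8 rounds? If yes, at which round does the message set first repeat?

CONVERGED at round 5

init: all messages = 𝟙 over 2 values
r1 m[φ0→sprk] = [T, T]
r1 m[φ0→sun] = [T, T]
r1 m[φ1→sprk] = [T, T]
r1 m[φ1→wind] = [F, T]
r1 m[φ2→sprk] = [F, T]
r1 m[φ2→slip] = [T, F]
r1 m[φ3→rain] = [T, F]
r1 m[φ3→wind] = [T, T]
r1 m[φ4→sun] = [T, T]
r1 m[φ4→fog] = [T, T]
r1 m[φ5→rain] = [T, T]
r1 m[φ5→slip] = [T, T]
r1 m[sprk→φ0] = [T, T]
r1 m[sprk→φ1] = [T, T]
r1 m[sprk→φ2] = [T, T]
r1 m[sun→φ0] = [T, T]
r1 m[sun→φ4] = [T, T]
r1 m[rain→φ3] = [T, T]
r1 m[rain→φ5] = [T, T]
r1 m[fog→φ4] = [T, T]
r1 m[slip→φ2] = [T, T]
r1 m[slip→φ5] = [T, T]
r1 m[wind→φ1] = [T, T]
r1 m[wind→φ3] = [T, T]
r2 m[φ0→sprk] = [T, T]
r2 m[φ0→sun] = [T, T]
r2 m[φ1→sprk] = [T, T]
r2 m[φ1→wind] = [F, T]
r2 m[φ2→sprk] = [F, T]
r2 m[φ2→slip] = [T, F]
r2 m[φ3→rain] = [T, F]
r2 m[φ3→wind] = [T, T]
r2 m[φ4→sun] = [T, T]
r2 m[φ4→fog] = [T, T]
r2 m[φ5→rain] = [T, T]
r2 m[φ5→slip] = [T, T]
r2 m[sprk→φ0] = [F, T]
r2 m[sprk→φ1] = [F, T]
r2 m[sprk→φ2] = [T, T]
r2 m[sun→φ0] = [T, T]
r2 m[sun→φ4] = [T, T]
r2 m[rain→φ3] = [T, T]
r2 m[rain→φ5] = [T, F]
r2 m[fog→φ4] = [T, T]
r2 m[slip→φ2] = [T, T]
r2 m[slip→φ5] = [T, F]
r2 m[wind→φ1] = [T, T]
r2 m[wind→φ3] = [F, T]
r3 m[φ0→sprk] = [T, T]
r3 m[φ0→sun] = [T, T]
r3 m[φ1→sprk] = [T, T]
r3 m[φ1→wind] = [F, T]
r3 m[φ2→sprk] = [F, T]
r3 m[φ2→slip] = [T, F]
r3 m[φ3→rain] = [T, F]
r3 m[φ3→wind] = [T, T]
r3 m[φ4→sun] = [T, T]
r3 m[φ4→fog] = [T, T]
r3 m[φ5→rain] = [T, F]
r3 m[φ5→slip] = [T, F]
r3 m[sprk→φ0] = [F, T]
r3 m[sprk→φ1] = [F, T]
r3 m[sprk→φ2] = [T, T]
r3 m[sun→φ0] = [T, T]
r3 m[sun→φ4] = [T, T]
r3 m[rain→φ3] = [T, T]
r3 m[rain→φ5] = [T, F]
r3 m[fog→φ4] = [T, T]
r3 m[slip→φ2] = [T, T]
r3 m[slip→φ5] = [T, F]
r3 m[wind→φ1] = [T, T]
r3 m[wind→φ3] = [F, T]
r4 m[φ0→sprk] = [T, T]
r4 m[φ0→sun] = [T, T]
r4 m[φ1→sprk] = [T, T]
r4 m[φ1→wind] = [F, T]
r4 m[φ2→sprk] = [F, T]
r4 m[φ2→slip] = [T, F]
r4 m[φ3→rain] = [T, F]
r4 m[φ3→wind] = [T, T]
r4 m[φ4→sun] = [T, T]
r4 m[φ4→fog] = [T, T]
r4 m[φ5→rain] = [T, F]
r4 m[φ5→slip] = [T, F]
r4 m[sprk→φ0] = [F, T]
r4 m[sprk→φ1] = [F, T]
r4 m[sprk→φ2] = [T, T]
r4 m[sun→φ0] = [T, T]
r4 m[sun→φ4] = [T, T]
r4 m[rain→φ3] = [T, F]
r4 m[rain→φ5] = [T, F]
r4 m[fog→φ4] = [T, T]
r4 m[slip→φ2] = [T, F]
r4 m[slip→φ5] = [T, F]
r4 m[wind→φ1] = [T, T]
r4 m[wind→φ3] = [F, T]
r5 m[φ0→sprk] = [T, T]
r5 m[φ0→sun] = [T, T]
r5 m[φ1→sprk] = [T, T]
r5 m[φ1→wind] = [F, T]
r5 m[φ2→sprk] = [F, T]
r5 m[φ2→slip] = [T, F]
r5 m[φ3→rain] = [T, F]
r5 m[φ3→wind] = [T, T]
r5 m[φ4→sun] = [T, T]
r5 m[φ4→fog] = [T, T]
r5 m[φ5→rain] = [T, F]
r5 m[φ5→slip] = [T, F]
r5 m[sprk→φ0] = [F, T]
r5 m[sprk→φ1] = [F, T]
r5 m[sprk→φ2] = [T, T]
r5 m[sun→φ0] = [T, T]
r5 m[sun→φ4] = [T, T]
r5 m[rain→φ3] = [T, F]
r5 m[rain→φ5] = [T, F]
r5 m[fog→φ4] = [T, T]
r5 m[slip→φ2] = [T, F]
r5 m[slip→φ5] = [T, F]
r5 m[wind→φ1] = [T, T]
r5 m[wind→φ3] = [F, T]
fixed point reached at round 5
messages reach a fixed point at round 5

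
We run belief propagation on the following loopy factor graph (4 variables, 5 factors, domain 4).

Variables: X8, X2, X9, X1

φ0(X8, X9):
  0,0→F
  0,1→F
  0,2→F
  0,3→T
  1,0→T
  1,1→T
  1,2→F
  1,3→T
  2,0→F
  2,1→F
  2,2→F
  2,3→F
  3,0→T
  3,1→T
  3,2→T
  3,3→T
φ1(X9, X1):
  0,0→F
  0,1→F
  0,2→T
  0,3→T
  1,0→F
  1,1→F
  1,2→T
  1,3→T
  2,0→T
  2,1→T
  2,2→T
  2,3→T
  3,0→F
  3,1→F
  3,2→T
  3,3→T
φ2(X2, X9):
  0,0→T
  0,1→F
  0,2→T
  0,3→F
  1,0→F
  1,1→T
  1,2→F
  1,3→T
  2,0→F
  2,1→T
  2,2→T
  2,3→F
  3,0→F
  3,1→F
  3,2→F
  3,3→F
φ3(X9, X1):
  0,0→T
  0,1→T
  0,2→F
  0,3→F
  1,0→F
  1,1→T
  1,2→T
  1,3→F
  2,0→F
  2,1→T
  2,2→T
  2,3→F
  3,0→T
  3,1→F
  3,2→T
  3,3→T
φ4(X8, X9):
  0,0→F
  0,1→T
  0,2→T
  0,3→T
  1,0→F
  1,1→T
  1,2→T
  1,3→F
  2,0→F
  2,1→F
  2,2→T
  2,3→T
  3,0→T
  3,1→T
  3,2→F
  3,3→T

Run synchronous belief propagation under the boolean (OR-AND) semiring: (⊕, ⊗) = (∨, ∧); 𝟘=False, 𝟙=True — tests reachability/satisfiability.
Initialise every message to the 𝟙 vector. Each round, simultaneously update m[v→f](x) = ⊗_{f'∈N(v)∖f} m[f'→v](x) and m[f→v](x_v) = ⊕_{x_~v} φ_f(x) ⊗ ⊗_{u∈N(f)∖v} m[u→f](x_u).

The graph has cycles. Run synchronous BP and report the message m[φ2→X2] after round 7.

message @ round 7 = [T, T, T, F]

init: all messages = 𝟙 over 4 values
r1 m[φ0→X8] = [T, T, F, T]
r1 m[φ0→X9] = [T, T, T, T]
r1 m[φ1→X9] = [T, T, T, T]
r1 m[φ1→X1] = [T, T, T, T]
r1 m[φ2→X2] = [T, T, T, F]
r1 m[φ2→X9] = [T, T, T, T]
r1 m[φ3→X9] = [T, T, T, T]
r1 m[φ3→X1] = [T, T, T, T]
r1 m[φ4→X8] = [T, T, T, T]
r1 m[φ4→X9] = [T, T, T, T]
r1 m[X8→φ0] = [T, T, T, T]
r1 m[X8→φ4] = [T, T, T, T]
r1 m[X2→φ2] = [T, T, T, T]
r1 m[X9→φ0] = [T, T, T, T]
r1 m[X9→φ1] = [T, T, T, T]
r1 m[X9→φ2] = [T, T, T, T]
r1 m[X9→φ3] = [T, T, T, T]
r1 m[X9→φ4] = [T, T, T, T]
r1 m[X1→φ1] = [T, T, T, T]
r1 m[X1→φ3] = [T, T, T, T]
r2 m[φ0→X8] = [T, T, F, T]
r2 m[φ0→X9] = [T, T, T, T]
r2 m[φ1→X9] = [T, T, T, T]
r2 m[φ1→X1] = [T, T, T, T]
r2 m[φ2→X2] = [T, T, T, F]
r2 m[φ2→X9] = [T, T, T, T]
r2 m[φ3→X9] = [T, T, T, T]
r2 m[φ3→X1] = [T, T, T, T]
r2 m[φ4→X8] = [T, T, T, T]
r2 m[φ4→X9] = [T, T, T, T]
r2 m[X8→φ0] = [T, T, T, T]
r2 m[X8→φ4] = [T, T, F, T]
r2 m[X2→φ2] = [T, T, T, T]
r2 m[X9→φ0] = [T, T, T, T]
r2 m[X9→φ1] = [T, T, T, T]
r2 m[X9→φ2] = [T, T, T, T]
r2 m[X9→φ3] = [T, T, T, T]
r2 m[X9→φ4] = [T, T, T, T]
r2 m[X1→φ1] = [T, T, T, T]
r2 m[X1→φ3] = [T, T, T, T]
r3 m[φ0→X8] = [T, T, F, T]
r3 m[φ0→X9] = [T, T, T, T]
r3 m[φ1→X9] = [T, T, T, T]
r3 m[φ1→X1] = [T, T, T, T]
r3 m[φ2→X2] = [T, T, T, F]
r3 m[φ2→X9] = [T, T, T, T]
r3 m[φ3→X9] = [T, T, T, T]
r3 m[φ3→X1] = [T, T, T, T]
r3 m[φ4→X8] = [T, T, T, T]
r3 m[φ4→X9] = [T, T, T, T]
r3 m[X8→φ0] = [T, T, T, T]
r3 m[X8→φ4] = [T, T, F, T]
r3 m[X2→φ2] = [T, T, T, T]
r3 m[X9→φ0] = [T, T, T, T]
r3 m[X9→φ1] = [T, T, T, T]
r3 m[X9→φ2] = [T, T, T, T]
r3 m[X9→φ3] = [T, T, T, T]
r3 m[X9→φ4] = [T, T, T, T]
r3 m[X1→φ1] = [T, T, T, T]
r3 m[X1→φ3] = [T, T, T, T]
r4 m[φ0→X8] = [T, T, F, T]
r4 m[φ0→X9] = [T, T, T, T]
r4 m[φ1→X9] = [T, T, T, T]
r4 m[φ1→X1] = [T, T, T, T]
r4 m[φ2→X2] = [T, T, T, F]
r4 m[φ2→X9] = [T, T, T, T]
r4 m[φ3→X9] = [T, T, T, T]
r4 m[φ3→X1] = [T, T, T, T]
r4 m[φ4→X8] = [T, T, T, T]
r4 m[φ4→X9] = [T, T, T, T]
r4 m[X8→φ0] = [T, T, T, T]
r4 m[X8→φ4] = [T, T, F, T]
r4 m[X2→φ2] = [T, T, T, T]
r4 m[X9→φ0] = [T, T, T, T]
r4 m[X9→φ1] = [T, T, T, T]
r4 m[X9→φ2] = [T, T, T, T]
r4 m[X9→φ3] = [T, T, T, T]
r4 m[X9→φ4] = [T, T, T, T]
r4 m[X1→φ1] = [T, T, T, T]
r4 m[X1→φ3] = [T, T, T, T]
r5 m[φ0→X8] = [T, T, F, T]
r5 m[φ0→X9] = [T, T, T, T]
r5 m[φ1→X9] = [T, T, T, T]
r5 m[φ1→X1] = [T, T, T, T]
r5 m[φ2→X2] = [T, T, T, F]
r5 m[φ2→X9] = [T, T, T, T]
r5 m[φ3→X9] = [T, T, T, T]
r5 m[φ3→X1] = [T, T, T, T]
r5 m[φ4→X8] = [T, T, T, T]
r5 m[φ4→X9] = [T, T, T, T]
r5 m[X8→φ0] = [T, T, T, T]
r5 m[X8→φ4] = [T, T, F, T]
r5 m[X2→φ2] = [T, T, T, T]
r5 m[X9→φ0] = [T, T, T, T]
r5 m[X9→φ1] = [T, T, T, T]
r5 m[X9→φ2] = [T, T, T, T]
r5 m[X9→φ3] = [T, T, T, T]
r5 m[X9→φ4] = [T, T, T, T]
r5 m[X1→φ1] = [T, T, T, T]
r5 m[X1→φ3] = [T, T, T, T]
r6 m[φ0→X8] = [T, T, F, T]
r6 m[φ0→X9] = [T, T, T, T]
r6 m[φ1→X9] = [T, T, T, T]
r6 m[φ1→X1] = [T, T, T, T]
r6 m[φ2→X2] = [T, T, T, F]
r6 m[φ2→X9] = [T, T, T, T]
r6 m[φ3→X9] = [T, T, T, T]
r6 m[φ3→X1] = [T, T, T, T]
r6 m[φ4→X8] = [T, T, T, T]
r6 m[φ4→X9] = [T, T, T, T]
r6 m[X8→φ0] = [T, T, T, T]
r6 m[X8→φ4] = [T, T, F, T]
r6 m[X2→φ2] = [T, T, T, T]
r6 m[X9→φ0] = [T, T, T, T]
r6 m[X9→φ1] = [T, T, T, T]
r6 m[X9→φ2] = [T, T, T, T]
r6 m[X9→φ3] = [T, T, T, T]
r6 m[X9→φ4] = [T, T, T, T]
r6 m[X1→φ1] = [T, T, T, T]
r6 m[X1→φ3] = [T, T, T, T]
r7 m[φ0→X8] = [T, T, F, T]
r7 m[φ0→X9] = [T, T, T, T]
r7 m[φ1→X9] = [T, T, T, T]
r7 m[φ1→X1] = [T, T, T, T]
r7 m[φ2→X2] = [T, T, T, F]
r7 m[φ2→X9] = [T, T, T, T]
r7 m[φ3→X9] = [T, T, T, T]
r7 m[φ3→X1] = [T, T, T, T]
r7 m[φ4→X8] = [T, T, T, T]
r7 m[φ4→X9] = [T, T, T, T]
r7 m[X8→φ0] = [T, T, T, T]
r7 m[X8→φ4] = [T, T, F, T]
r7 m[X2→φ2] = [T, T, T, T]
r7 m[X9→φ0] = [T, T, T, T]
r7 m[X9→φ1] = [T, T, T, T]
r7 m[X9→φ2] = [T, T, T, T]
r7 m[X9→φ3] = [T, T, T, T]
r7 m[X9→φ4] = [T, T, T, T]
r7 m[X1→φ1] = [T, T, T, T]
r7 m[X1→φ3] = [T, T, T, T]
fixed point reached at round 3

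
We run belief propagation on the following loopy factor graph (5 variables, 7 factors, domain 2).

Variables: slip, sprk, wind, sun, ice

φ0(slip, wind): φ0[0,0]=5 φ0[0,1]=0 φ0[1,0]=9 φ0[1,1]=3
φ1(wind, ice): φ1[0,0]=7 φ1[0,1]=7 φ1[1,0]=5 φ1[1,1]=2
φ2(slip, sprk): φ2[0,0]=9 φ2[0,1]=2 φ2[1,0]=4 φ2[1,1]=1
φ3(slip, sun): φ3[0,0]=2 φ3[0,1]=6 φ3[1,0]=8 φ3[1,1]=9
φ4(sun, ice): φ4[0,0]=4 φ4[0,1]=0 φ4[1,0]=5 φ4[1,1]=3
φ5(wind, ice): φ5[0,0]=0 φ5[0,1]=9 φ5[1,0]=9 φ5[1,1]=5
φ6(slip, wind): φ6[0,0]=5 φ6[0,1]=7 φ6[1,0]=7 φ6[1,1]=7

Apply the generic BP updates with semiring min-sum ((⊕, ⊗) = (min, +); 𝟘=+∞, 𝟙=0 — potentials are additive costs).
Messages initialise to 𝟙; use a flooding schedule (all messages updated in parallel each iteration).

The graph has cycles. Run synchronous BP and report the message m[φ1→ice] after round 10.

message @ round 10 = [132, 129]

init: all messages = 𝟙 over 2 values
r1 m[φ0→slip] = [0, 3]
r1 m[φ0→wind] = [5, 0]
r1 m[φ1→wind] = [7, 2]
r1 m[φ1→ice] = [5, 2]
r1 m[φ2→slip] = [2, 1]
r1 m[φ2→sprk] = [4, 1]
r1 m[φ3→slip] = [2, 8]
r1 m[φ3→sun] = [2, 6]
r1 m[φ4→sun] = [0, 3]
r1 m[φ4→ice] = [4, 0]
r1 m[φ5→wind] = [0, 5]
r1 m[φ5→ice] = [0, 5]
r1 m[φ6→slip] = [5, 7]
r1 m[φ6→wind] = [5, 7]
r1 m[slip→φ0] = [0, 0]
r1 m[slip→φ2] = [0, 0]
r1 m[slip→φ3] = [0, 0]
r1 m[slip→φ6] = [0, 0]
r1 m[sprk→φ2] = [0, 0]
r1 m[wind→φ0] = [0, 0]
r1 m[wind→φ1] = [0, 0]
r1 m[wind→φ5] = [0, 0]
r1 m[wind→φ6] = [0, 0]
r1 m[sun→φ3] = [0, 0]
r1 m[sun→φ4] = [0, 0]
r1 m[ice→φ1] = [0, 0]
r1 m[ice→φ4] = [0, 0]
r1 m[ice→φ5] = [0, 0]
r2 m[φ0→slip] = [0, 3]
r2 m[φ0→wind] = [5, 0]
r2 m[φ1→wind] = [7, 2]
r2 m[φ1→ice] = [5, 2]
r2 m[φ2→slip] = [2, 1]
r2 m[φ2→sprk] = [4, 1]
r2 m[φ3→slip] = [2, 8]
r2 m[φ3→sun] = [2, 6]
r2 m[φ4→sun] = [0, 3]
r2 m[φ4→ice] = [4, 0]
r2 m[φ5→wind] = [0, 5]
r2 m[φ5→ice] = [0, 5]
r2 m[φ6→slip] = [5, 7]
r2 m[φ6→wind] = [5, 7]
r2 m[slip→φ0] = [9, 16]
r2 m[slip→φ2] = [7, 18]
r2 m[slip→φ3] = [7, 11]
r2 m[slip→φ6] = [4, 12]
r2 m[sprk→φ2] = [0, 0]
r2 m[wind→φ0] = [12, 14]
r2 m[wind→φ1] = [10, 12]
r2 m[wind→φ5] = [17, 9]
r2 m[wind→φ6] = [12, 7]
r2 m[sun→φ3] = [0, 3]
r2 m[sun→φ4] = [2, 6]
r2 m[ice→φ1] = [4, 5]
r2 m[ice→φ4] = [5, 7]
r2 m[ice→φ5] = [9, 2]
r3 m[φ0→slip] = [14, 17]
r3 m[φ0→wind] = [14, 9]
r3 m[φ1→wind] = [11, 7]
r3 m[φ1→ice] = [17, 14]
r3 m[φ2→slip] = [2, 1]
r3 m[φ2→sprk] = [16, 9]
r3 m[φ3→slip] = [2, 8]
r3 m[φ3→sun] = [9, 13]
r3 m[φ4→sun] = [7, 10]
r3 m[φ4→ice] = [6, 2]
r3 m[φ5→wind] = [9, 7]
r3 m[φ5→ice] = [17, 14]
r3 m[φ6→slip] = [14, 14]
r3 m[φ6→wind] = [9, 11]
r3 m[slip→φ0] = [9, 16]
r3 m[slip→φ2] = [7, 18]
r3 m[slip→φ3] = [7, 11]
r3 m[slip→φ6] = [4, 12]
r3 m[sprk→φ2] = [0, 0]
r3 m[wind→φ0] = [12, 14]
r3 m[wind→φ1] = [10, 12]
r3 m[wind→φ5] = [17, 9]
r3 m[wind→φ6] = [12, 7]
r3 m[sun→φ3] = [0, 3]
r3 m[sun→φ4] = [2, 6]
r3 m[ice→φ1] = [4, 5]
r3 m[ice→φ4] = [5, 7]
r3 m[ice→φ5] = [9, 2]
r4 m[φ0→slip] = [14, 17]
r4 m[φ0→wind] = [14, 9]
r4 m[φ1→wind] = [11, 7]
r4 m[φ1→ice] = [17, 14]
r4 m[φ2→slip] = [2, 1]
r4 m[φ2→sprk] = [16, 9]
r4 m[φ3→slip] = [2, 8]
r4 m[φ3→sun] = [9, 13]
r4 m[φ4→sun] = [7, 10]
r4 m[φ4→ice] = [6, 2]
r4 m[φ5→wind] = [9, 7]
r4 m[φ5→ice] = [17, 14]
r4 m[φ6→slip] = [14, 14]
r4 m[φ6→wind] = [9, 11]
r4 m[slip→φ0] = [18, 23]
r4 m[slip→φ2] = [30, 39]
r4 m[slip→φ3] = [30, 32]
r4 m[slip→φ6] = [18, 26]
r4 m[sprk→φ2] = [0, 0]
r4 m[wind→φ0] = [29, 25]
r4 m[wind→φ1] = [32, 27]
r4 m[wind→φ5] = [34, 27]
r4 m[wind→φ6] = [34, 23]
r4 m[sun→φ3] = [7, 10]
r4 m[sun→φ4] = [9, 13]
r4 m[ice→φ1] = [23, 16]
r4 m[ice→φ4] = [34, 28]
r4 m[ice→φ5] = [23, 16]
r5 m[φ0→slip] = [25, 28]
r5 m[φ0→wind] = [23, 18]
r5 m[φ1→wind] = [23, 18]
r5 m[φ1→ice] = [32, 29]
r5 m[φ2→slip] = [2, 1]
r5 m[φ2→sprk] = [39, 32]
r5 m[φ3→slip] = [9, 15]
r5 m[φ3→sun] = [32, 36]
r5 m[φ4→sun] = [28, 31]
r5 m[φ4→ice] = [13, 9]
r5 m[φ5→wind] = [23, 21]
r5 m[φ5→ice] = [34, 32]
r5 m[φ6→slip] = [30, 30]
r5 m[φ6→wind] = [23, 25]
r5 m[slip→φ0] = [18, 23]
r5 m[slip→φ2] = [30, 39]
r5 m[slip→φ3] = [30, 32]
r5 m[slip→φ6] = [18, 26]
r5 m[sprk→φ2] = [0, 0]
r5 m[wind→φ0] = [29, 25]
r5 m[wind→φ1] = [32, 27]
r5 m[wind→φ5] = [34, 27]
r5 m[wind→φ6] = [34, 23]
r5 m[sun→φ3] = [7, 10]
r5 m[sun→φ4] = [9, 13]
r5 m[ice→φ1] = [23, 16]
r5 m[ice→φ4] = [34, 28]
r5 m[ice→φ5] = [23, 16]
r6 m[φ0→slip] = [25, 28]
r6 m[φ0→wind] = [23, 18]
r6 m[φ1→wind] = [23, 18]
r6 m[φ1→ice] = [32, 29]
r6 m[φ2→slip] = [2, 1]
r6 m[φ2→sprk] = [39, 32]
r6 m[φ3→slip] = [9, 15]
r6 m[φ3→sun] = [32, 36]
r6 m[φ4→sun] = [28, 31]
r6 m[φ4→ice] = [13, 9]
r6 m[φ5→wind] = [23, 21]
r6 m[φ5→ice] = [34, 32]
r6 m[φ6→slip] = [30, 30]
r6 m[φ6→wind] = [23, 25]
r6 m[slip→φ0] = [41, 46]
r6 m[slip→φ2] = [64, 73]
r6 m[slip→φ3] = [57, 59]
r6 m[slip→φ6] = [36, 44]
r6 m[sprk→φ2] = [0, 0]
r6 m[wind→φ0] = [69, 64]
r6 m[wind→φ1] = [69, 64]
r6 m[wind→φ5] = [69, 61]
r6 m[wind→φ6] = [69, 57]
r6 m[sun→φ3] = [28, 31]
r6 m[sun→φ4] = [32, 36]
r6 m[ice→φ1] = [47, 41]
r6 m[ice→φ4] = [66, 61]
r6 m[ice→φ5] = [45, 38]
r7 m[φ0→slip] = [64, 67]
r7 m[φ0→wind] = [46, 41]
r7 m[φ1→wind] = [48, 43]
r7 m[φ1→ice] = [69, 66]
r7 m[φ2→slip] = [2, 1]
r7 m[φ2→sprk] = [73, 66]
r7 m[φ3→slip] = [30, 36]
r7 m[φ3→sun] = [59, 63]
r7 m[φ4→sun] = [61, 64]
r7 m[φ4→ice] = [36, 32]
r7 m[φ5→wind] = [45, 43]
r7 m[φ5→ice] = [69, 66]
r7 m[φ6→slip] = [64, 64]
r7 m[φ6→wind] = [41, 43]
r7 m[slip→φ0] = [41, 46]
r7 m[slip→φ2] = [64, 73]
r7 m[slip→φ3] = [57, 59]
r7 m[slip→φ6] = [36, 44]
r7 m[sprk→φ2] = [0, 0]
r7 m[wind→φ0] = [69, 64]
r7 m[wind→φ1] = [69, 64]
r7 m[wind→φ5] = [69, 61]
r7 m[wind→φ6] = [69, 57]
r7 m[sun→φ3] = [28, 31]
r7 m[sun→φ4] = [32, 36]
r7 m[ice→φ1] = [47, 41]
r7 m[ice→φ4] = [66, 61]
r7 m[ice→φ5] = [45, 38]
r8 m[φ0→slip] = [64, 67]
r8 m[φ0→wind] = [46, 41]
r8 m[φ1→wind] = [48, 43]
r8 m[φ1→ice] = [69, 66]
r8 m[φ2→slip] = [2, 1]
r8 m[φ2→sprk] = [73, 66]
r8 m[φ3→slip] = [30, 36]
r8 m[φ3→sun] = [59, 63]
r8 m[φ4→sun] = [61, 64]
r8 m[φ4→ice] = [36, 32]
r8 m[φ5→wind] = [45, 43]
r8 m[φ5→ice] = [69, 66]
r8 m[φ6→slip] = [64, 64]
r8 m[φ6→wind] = [41, 43]
r8 m[slip→φ0] = [96, 101]
r8 m[slip→φ2] = [158, 167]
r8 m[slip→φ3] = [130, 132]
r8 m[slip→φ6] = [96, 104]
r8 m[sprk→φ2] = [0, 0]
r8 m[wind→φ0] = [134, 129]
r8 m[wind→φ1] = [132, 127]
r8 m[wind→φ5] = [135, 127]
r8 m[wind→φ6] = [139, 127]
r8 m[sun→φ3] = [61, 64]
r8 m[sun→φ4] = [59, 63]
r8 m[ice→φ1] = [105, 98]
r8 m[ice→φ4] = [138, 132]
r8 m[ice→φ5] = [105, 98]
r9 m[φ0→slip] = [129, 132]
r9 m[φ0→wind] = [101, 96]
r9 m[φ1→wind] = [105, 100]
r9 m[φ1→ice] = [132, 129]
r9 m[φ2→slip] = [2, 1]
r9 m[φ2→sprk] = [167, 160]
r9 m[φ3→slip] = [63, 69]
r9 m[φ3→sun] = [132, 136]
r9 m[φ4→sun] = [132, 135]
r9 m[φ4→ice] = [63, 59]
r9 m[φ5→wind] = [105, 103]
r9 m[φ5→ice] = [135, 132]
r9 m[φ6→slip] = [134, 134]
r9 m[φ6→wind] = [101, 103]
r9 m[slip→φ0] = [96, 101]
r9 m[slip→φ2] = [158, 167]
r9 m[slip→φ3] = [130, 132]
r9 m[slip→φ6] = [96, 104]
r9 m[sprk→φ2] = [0, 0]
r9 m[wind→φ0] = [134, 129]
r9 m[wind→φ1] = [132, 127]
r9 m[wind→φ5] = [135, 127]
r9 m[wind→φ6] = [139, 127]
r9 m[sun→φ3] = [61, 64]
r9 m[sun→φ4] = [59, 63]
r9 m[ice→φ1] = [105, 98]
r9 m[ice→φ4] = [138, 132]
r9 m[ice→φ5] = [105, 98]
r10 m[φ0→slip] = [129, 132]
r10 m[φ0→wind] = [101, 96]
r10 m[φ1→wind] = [105, 100]
r10 m[φ1→ice] = [132, 129]
r10 m[φ2→slip] = [2, 1]
r10 m[φ2→sprk] = [167, 160]
r10 m[φ3→slip] = [63, 69]
r10 m[φ3→sun] = [132, 136]
r10 m[φ4→sun] = [132, 135]
r10 m[φ4→ice] = [63, 59]
r10 m[φ5→wind] = [105, 103]
r10 m[φ5→ice] = [135, 132]
r10 m[φ6→slip] = [134, 134]
r10 m[φ6→wind] = [101, 103]
r10 m[slip→φ0] = [199, 204]
r10 m[slip→φ2] = [326, 335]
r10 m[slip→φ3] = [265, 267]
r10 m[slip→φ6] = [194, 202]
r10 m[sprk→φ2] = [0, 0]
r10 m[wind→φ0] = [311, 306]
r10 m[wind→φ1] = [307, 302]
r10 m[wind→φ5] = [307, 299]
r10 m[wind→φ6] = [311, 299]
r10 m[sun→φ3] = [132, 135]
r10 m[sun→φ4] = [132, 136]
r10 m[ice→φ1] = [198, 191]
r10 m[ice→φ4] = [267, 261]
r10 m[ice→φ5] = [195, 188]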